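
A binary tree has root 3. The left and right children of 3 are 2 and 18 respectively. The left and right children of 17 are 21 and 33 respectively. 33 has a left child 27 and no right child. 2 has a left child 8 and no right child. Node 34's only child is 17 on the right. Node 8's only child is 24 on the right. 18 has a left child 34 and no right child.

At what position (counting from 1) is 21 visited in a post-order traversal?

4

Post-order visits the left subtree, then the right subtree, then the node.
At 3: go left to 2.
  At 2: go left to 8.
    At 8: no left child.
    At 8: go right to 24.
      24 is a leaf — visit 24.
    Visit 8.
  At 2: no right child.
  Visit 2.
At 3: go right to 18.
  At 18: go left to 34.
    At 34: no left child.
    At 34: go right to 17.
      At 17: go left to 21.
        21 is a leaf — visit 21.
      At 17: go right to 33.
        At 33: go left to 27.
          27 is a leaf — visit 27.
        At 33: no right child.
        Visit 33.
      Visit 17.
    Visit 34.
  At 18: no right child.
  Visit 18.
Visit 3.
Full post-order sequence: 24, 8, 2, 21, 27, 33, 17, 34, 18, 3.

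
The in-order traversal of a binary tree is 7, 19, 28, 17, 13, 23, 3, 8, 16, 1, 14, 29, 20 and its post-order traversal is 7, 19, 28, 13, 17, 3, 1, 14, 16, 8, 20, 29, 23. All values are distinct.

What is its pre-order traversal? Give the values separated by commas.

The last element of post-order is the root; it splits in-order into left and right subtrees.
Root 23: left subtree has 5 nodes {7, 19, 28, 17, 13}, right has 7 {3, 8, 16, 1, 14, 29, 20}.
  Root 17: left subtree has 3 nodes {7, 19, 28}, right has 1 {13}.
    Root 28: left subtree has 2 nodes {7, 19}, right has 0 { }.
      Root 19: left subtree has 1 node {7}, right has 0 { }.
  Root 29: left subtree has 5 nodes {3, 8, 16, 1, 14}, right has 1 {20}.
    Root 8: left subtree has 1 node {3}, right has 3 {16, 1, 14}.
      Root 16: left subtree has 0 nodes { }, right has 2 {1, 14}.
        Root 14: left subtree has 1 node {1}, right has 0 { }.

23, 17, 28, 19, 7, 13, 29, 8, 3, 16, 14, 1, 20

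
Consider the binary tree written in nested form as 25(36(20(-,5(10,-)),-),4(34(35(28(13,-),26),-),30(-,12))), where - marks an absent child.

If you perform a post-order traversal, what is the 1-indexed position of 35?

8

Post-order visits the left subtree, then the right subtree, then the node.
At 25: go left to 36.
  At 36: go left to 20.
    At 20: no left child.
    At 20: go right to 5.
      At 5: go left to 10.
        10 is a leaf — visit 10.
      At 5: no right child.
      Visit 5.
    Visit 20.
  At 36: no right child.
  Visit 36.
At 25: go right to 4.
  At 4: go left to 34.
    At 34: go left to 35.
      At 35: go left to 28.
        At 28: go left to 13.
          13 is a leaf — visit 13.
        At 28: no right child.
        Visit 28.
      At 35: go right to 26.
        26 is a leaf — visit 26.
      Visit 35.
    At 34: no right child.
    Visit 34.
  At 4: go right to 30.
    At 30: no left child.
    At 30: go right to 12.
      12 is a leaf — visit 12.
    Visit 30.
  Visit 4.
Visit 25.
Full post-order sequence: 10, 5, 20, 36, 13, 28, 26, 35, 34, 12, 30, 4, 25.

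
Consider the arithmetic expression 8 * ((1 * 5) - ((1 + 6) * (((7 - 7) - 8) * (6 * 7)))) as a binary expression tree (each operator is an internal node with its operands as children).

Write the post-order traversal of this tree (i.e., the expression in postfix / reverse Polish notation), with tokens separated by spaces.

8 1 5 * 1 6 + 7 7 - 8 - 6 7 * * * - *

Post-order on an expression tree gives postfix notation: for each operator, emit left operand, right operand, then the operator.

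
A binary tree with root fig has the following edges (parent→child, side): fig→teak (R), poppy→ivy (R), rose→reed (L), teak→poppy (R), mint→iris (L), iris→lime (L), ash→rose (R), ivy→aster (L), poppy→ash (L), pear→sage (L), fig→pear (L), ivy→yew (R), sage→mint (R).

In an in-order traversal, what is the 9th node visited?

In-order visits the left subtree, then the node, then the right subtree.
At fig: go left to pear.
  At pear: go left to sage.
    At sage: no left child.
    Visit sage.
    At sage: go right to mint.
      At mint: go left to iris.
        At iris: go left to lime.
          lime is a leaf — visit lime.
        Visit iris.
        At iris: no right child.
      Visit mint.
      At mint: no right child.
  Visit pear.
  At pear: no right child.
Visit fig.
At fig: go right to teak.
  At teak: no left child.
  Visit teak.
  At teak: go right to poppy.
    At poppy: go left to ash.
      At ash: no left child.
      Visit ash.
      At ash: go right to rose.
        At rose: go left to reed.
          reed is a leaf — visit reed.
        Visit rose.
        At rose: no right child.
    Visit poppy.
    At poppy: go right to ivy.
      At ivy: go left to aster.
        aster is a leaf — visit aster.
      Visit ivy.
      At ivy: go right to yew.
        yew is a leaf — visit yew.
Full in-order sequence: sage, lime, iris, mint, pear, fig, teak, ash, reed, rose, poppy, aster, ivy, yew.

reed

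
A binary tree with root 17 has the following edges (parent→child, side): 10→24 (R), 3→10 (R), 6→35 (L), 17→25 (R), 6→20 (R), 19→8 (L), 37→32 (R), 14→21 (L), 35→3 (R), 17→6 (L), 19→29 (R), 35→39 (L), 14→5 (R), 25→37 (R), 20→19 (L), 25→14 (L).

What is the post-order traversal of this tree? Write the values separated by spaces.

Post-order visits the left subtree, then the right subtree, then the node.
At 17: go left to 6.
  At 6: go left to 35.
    At 35: go left to 39.
      39 is a leaf — visit 39.
    At 35: go right to 3.
      At 3: no left child.
      At 3: go right to 10.
        At 10: no left child.
        At 10: go right to 24.
          24 is a leaf — visit 24.
        Visit 10.
      Visit 3.
    Visit 35.
  At 6: go right to 20.
    At 20: go left to 19.
      At 19: go left to 8.
        8 is a leaf — visit 8.
      At 19: go right to 29.
        29 is a leaf — visit 29.
      Visit 19.
    At 20: no right child.
    Visit 20.
  Visit 6.
At 17: go right to 25.
  At 25: go left to 14.
    At 14: go left to 21.
      21 is a leaf — visit 21.
    At 14: go right to 5.
      5 is a leaf — visit 5.
    Visit 14.
  At 25: go right to 37.
    At 37: no left child.
    At 37: go right to 32.
      32 is a leaf — visit 32.
    Visit 37.
  Visit 25.
Visit 17.

39 24 10 3 35 8 29 19 20 6 21 5 14 32 37 25 17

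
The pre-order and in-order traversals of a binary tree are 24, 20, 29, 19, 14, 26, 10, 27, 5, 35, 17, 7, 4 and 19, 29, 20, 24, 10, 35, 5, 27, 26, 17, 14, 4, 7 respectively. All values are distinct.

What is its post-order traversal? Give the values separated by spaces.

19 29 20 35 5 27 10 17 26 4 7 14 24

The first element of pre-order is the root; it splits in-order into left and right subtrees.
Root 24: left subtree has 3 nodes {19, 29, 20}, right has 9 {10, 35, 5, 27, 26, 17, 14, 4, 7}.
  Root 20: left subtree has 2 nodes {19, 29}, right has 0 { }.
    Root 29: left subtree has 1 node {19}, right has 0 { }.
  Root 14: left subtree has 6 nodes {10, 35, 5, 27, 26, 17}, right has 2 {4, 7}.
    Root 26: left subtree has 4 nodes {10, 35, 5, 27}, right has 1 {17}.
      Root 10: left subtree has 0 nodes { }, right has 3 {35, 5, 27}.
        Root 27: left subtree has 2 nodes {35, 5}, right has 0 { }.
          Root 5: left subtree has 1 node {35}, right has 0 { }.
    Root 7: left subtree has 1 node {4}, right has 0 { }.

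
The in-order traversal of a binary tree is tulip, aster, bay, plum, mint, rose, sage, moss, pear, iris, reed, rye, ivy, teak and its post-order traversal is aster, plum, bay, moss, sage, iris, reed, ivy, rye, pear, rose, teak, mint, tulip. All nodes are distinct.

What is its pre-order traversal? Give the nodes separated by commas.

The last element of post-order is the root; it splits in-order into left and right subtrees.
Root tulip: left subtree has 0 nodes { }, right has 13 {aster, bay, plum, mint, rose, sage, moss, pear, iris, reed, rye, ivy, teak}.
  Root mint: left subtree has 3 nodes {aster, bay, plum}, right has 9 {rose, sage, moss, pear, iris, reed, rye, ivy, teak}.
    Root bay: left subtree has 1 node {aster}, right has 1 {plum}.
    Root teak: left subtree has 8 nodes {rose, sage, moss, pear, iris, reed, rye, ivy}, right has 0 { }.
      Root rose: left subtree has 0 nodes { }, right has 7 {sage, moss, pear, iris, reed, rye, ivy}.
        Root pear: left subtree has 2 nodes {sage, moss}, right has 4 {iris, reed, rye, ivy}.
          Root sage: left subtree has 0 nodes { }, right has 1 {moss}.
          Root rye: left subtree has 2 nodes {iris, reed}, right has 1 {ivy}.
            Root reed: left subtree has 1 node {iris}, right has 0 { }.

tulip, mint, bay, aster, plum, teak, rose, pear, sage, moss, rye, reed, iris, ivy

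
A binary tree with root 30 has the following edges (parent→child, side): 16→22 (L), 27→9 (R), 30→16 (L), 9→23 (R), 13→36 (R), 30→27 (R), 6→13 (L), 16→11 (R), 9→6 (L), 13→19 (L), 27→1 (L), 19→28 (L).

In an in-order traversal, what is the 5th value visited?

1

In-order visits the left subtree, then the node, then the right subtree.
At 30: go left to 16.
  At 16: go left to 22.
    22 is a leaf — visit 22.
  Visit 16.
  At 16: go right to 11.
    11 is a leaf — visit 11.
Visit 30.
At 30: go right to 27.
  At 27: go left to 1.
    1 is a leaf — visit 1.
  Visit 27.
  At 27: go right to 9.
    At 9: go left to 6.
      At 6: go left to 13.
        At 13: go left to 19.
          At 19: go left to 28.
            28 is a leaf — visit 28.
          Visit 19.
          At 19: no right child.
        Visit 13.
        At 13: go right to 36.
          36 is a leaf — visit 36.
      Visit 6.
      At 6: no right child.
    Visit 9.
    At 9: go right to 23.
      23 is a leaf — visit 23.
Full in-order sequence: 22, 16, 11, 30, 1, 27, 28, 19, 13, 36, 6, 9, 23.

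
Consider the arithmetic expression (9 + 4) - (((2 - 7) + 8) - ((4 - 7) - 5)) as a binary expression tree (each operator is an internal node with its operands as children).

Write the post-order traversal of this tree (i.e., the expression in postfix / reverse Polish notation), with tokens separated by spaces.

Post-order on an expression tree gives postfix notation: for each operator, emit left operand, right operand, then the operator.

9 4 + 2 7 - 8 + 4 7 - 5 - - -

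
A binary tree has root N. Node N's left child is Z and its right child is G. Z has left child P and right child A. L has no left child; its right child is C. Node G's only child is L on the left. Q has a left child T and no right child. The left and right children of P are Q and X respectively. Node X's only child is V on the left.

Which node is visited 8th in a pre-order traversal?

Pre-order visits the node, then its left subtree, then its right subtree.
Visit N.
At N: go left to Z.
  Visit Z.
  At Z: go left to P.
    Visit P.
    At P: go left to Q.
      Visit Q.
      At Q: go left to T.
        T is a leaf — visit T.
      At Q: no right child.
    At P: go right to X.
      Visit X.
      At X: go left to V.
        V is a leaf — visit V.
      At X: no right child.
  At Z: go right to A.
    A is a leaf — visit A.
At N: go right to G.
  Visit G.
  At G: go left to L.
    Visit L.
    At L: no left child.
    At L: go right to C.
      C is a leaf — visit C.
  At G: no right child.
Full pre-order sequence: N, Z, P, Q, T, X, V, A, G, L, C.

A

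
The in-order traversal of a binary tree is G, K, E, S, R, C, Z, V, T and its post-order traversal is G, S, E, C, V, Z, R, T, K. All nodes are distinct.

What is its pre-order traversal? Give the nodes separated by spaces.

The last element of post-order is the root; it splits in-order into left and right subtrees.
Root K: left subtree has 1 node {G}, right has 7 {E, S, R, C, Z, V, T}.
  Root T: left subtree has 6 nodes {E, S, R, C, Z, V}, right has 0 { }.
    Root R: left subtree has 2 nodes {E, S}, right has 3 {C, Z, V}.
      Root E: left subtree has 0 nodes { }, right has 1 {S}.
      Root Z: left subtree has 1 node {C}, right has 1 {V}.

K G T R E S Z C V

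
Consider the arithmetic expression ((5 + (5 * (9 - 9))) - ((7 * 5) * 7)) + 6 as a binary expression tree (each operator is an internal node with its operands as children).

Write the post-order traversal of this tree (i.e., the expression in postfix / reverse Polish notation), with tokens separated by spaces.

5 5 9 9 - * + 7 5 * 7 * - 6 +

Post-order on an expression tree gives postfix notation: for each operator, emit left operand, right operand, then the operator.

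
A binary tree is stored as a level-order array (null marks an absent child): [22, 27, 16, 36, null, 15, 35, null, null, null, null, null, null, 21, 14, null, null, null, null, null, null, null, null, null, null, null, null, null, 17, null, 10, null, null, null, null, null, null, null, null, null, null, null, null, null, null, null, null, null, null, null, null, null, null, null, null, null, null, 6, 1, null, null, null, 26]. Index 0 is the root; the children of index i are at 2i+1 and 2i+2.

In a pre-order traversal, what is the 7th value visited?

Pre-order visits the node, then its left subtree, then its right subtree.
Visit 22.
At 22: go left to 27.
  Visit 27.
  At 27: go left to 36.
    36 is a leaf — visit 36.
  At 27: no right child.
At 22: go right to 16.
  Visit 16.
  At 16: go left to 15.
    15 is a leaf — visit 15.
  At 16: go right to 35.
    Visit 35.
    At 35: go left to 21.
      Visit 21.
      At 21: no left child.
      At 21: go right to 17.
        Visit 17.
        At 17: go left to 6.
          6 is a leaf — visit 6.
        At 17: go right to 1.
          1 is a leaf — visit 1.
    At 35: go right to 14.
      Visit 14.
      At 14: no left child.
      At 14: go right to 10.
        Visit 10.
        At 10: no left child.
        At 10: go right to 26.
          26 is a leaf — visit 26.
Full pre-order sequence: 22, 27, 36, 16, 15, 35, 21, 17, 6, 1, 14, 10, 26.

21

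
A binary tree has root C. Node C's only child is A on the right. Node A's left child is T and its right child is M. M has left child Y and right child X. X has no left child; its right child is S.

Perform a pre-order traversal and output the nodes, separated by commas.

Pre-order visits the node, then its left subtree, then its right subtree.
Visit C.
At C: no left child.
At C: go right to A.
  Visit A.
  At A: go left to T.
    T is a leaf — visit T.
  At A: go right to M.
    Visit M.
    At M: go left to Y.
      Y is a leaf — visit Y.
    At M: go right to X.
      Visit X.
      At X: no left child.
      At X: go right to S.
        S is a leaf — visit S.

C, A, T, M, Y, X, S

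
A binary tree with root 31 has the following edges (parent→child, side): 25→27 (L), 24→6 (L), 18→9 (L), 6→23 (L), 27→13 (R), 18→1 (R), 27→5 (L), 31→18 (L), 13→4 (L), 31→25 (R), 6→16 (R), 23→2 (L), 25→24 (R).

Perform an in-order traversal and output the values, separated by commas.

In-order visits the left subtree, then the node, then the right subtree.
At 31: go left to 18.
  At 18: go left to 9.
    9 is a leaf — visit 9.
  Visit 18.
  At 18: go right to 1.
    1 is a leaf — visit 1.
Visit 31.
At 31: go right to 25.
  At 25: go left to 27.
    At 27: go left to 5.
      5 is a leaf — visit 5.
    Visit 27.
    At 27: go right to 13.
      At 13: go left to 4.
        4 is a leaf — visit 4.
      Visit 13.
      At 13: no right child.
  Visit 25.
  At 25: go right to 24.
    At 24: go left to 6.
      At 6: go left to 23.
        At 23: go left to 2.
          2 is a leaf — visit 2.
        Visit 23.
        At 23: no right child.
      Visit 6.
      At 6: go right to 16.
        16 is a leaf — visit 16.
    Visit 24.
    At 24: no right child.

9, 18, 1, 31, 5, 27, 4, 13, 25, 2, 23, 6, 16, 24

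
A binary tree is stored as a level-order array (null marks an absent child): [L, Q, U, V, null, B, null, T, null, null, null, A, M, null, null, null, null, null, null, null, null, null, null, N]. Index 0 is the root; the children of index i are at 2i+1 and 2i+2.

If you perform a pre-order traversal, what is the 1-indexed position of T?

4

Pre-order visits the node, then its left subtree, then its right subtree.
Visit L.
At L: go left to Q.
  Visit Q.
  At Q: go left to V.
    Visit V.
    At V: go left to T.
      T is a leaf — visit T.
    At V: no right child.
  At Q: no right child.
At L: go right to U.
  Visit U.
  At U: go left to B.
    Visit B.
    At B: go left to A.
      Visit A.
      At A: go left to N.
        N is a leaf — visit N.
      At A: no right child.
    At B: go right to M.
      M is a leaf — visit M.
  At U: no right child.
Full pre-order sequence: L, Q, V, T, U, B, A, N, M.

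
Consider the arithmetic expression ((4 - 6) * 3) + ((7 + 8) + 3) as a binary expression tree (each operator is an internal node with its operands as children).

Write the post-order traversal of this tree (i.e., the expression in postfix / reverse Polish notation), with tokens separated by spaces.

4 6 - 3 * 7 8 + 3 + +

Post-order on an expression tree gives postfix notation: for each operator, emit left operand, right operand, then the operator.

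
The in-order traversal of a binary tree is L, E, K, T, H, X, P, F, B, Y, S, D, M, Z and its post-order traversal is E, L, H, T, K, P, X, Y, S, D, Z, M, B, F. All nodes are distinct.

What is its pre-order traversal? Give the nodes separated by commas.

F, X, K, L, E, T, H, P, B, M, D, S, Y, Z

The last element of post-order is the root; it splits in-order into left and right subtrees.
Root F: left subtree has 7 nodes {L, E, K, T, H, X, P}, right has 6 {B, Y, S, D, M, Z}.
  Root X: left subtree has 5 nodes {L, E, K, T, H}, right has 1 {P}.
    Root K: left subtree has 2 nodes {L, E}, right has 2 {T, H}.
      Root L: left subtree has 0 nodes { }, right has 1 {E}.
      Root T: left subtree has 0 nodes { }, right has 1 {H}.
  Root B: left subtree has 0 nodes { }, right has 5 {Y, S, D, M, Z}.
    Root M: left subtree has 3 nodes {Y, S, D}, right has 1 {Z}.
      Root D: left subtree has 2 nodes {Y, S}, right has 0 { }.
        Root S: left subtree has 1 node {Y}, right has 0 { }.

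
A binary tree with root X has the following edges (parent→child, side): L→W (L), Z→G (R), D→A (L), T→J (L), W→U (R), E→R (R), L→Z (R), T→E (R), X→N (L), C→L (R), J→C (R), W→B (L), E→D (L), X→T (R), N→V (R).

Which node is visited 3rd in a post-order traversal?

Post-order visits the left subtree, then the right subtree, then the node.
At X: go left to N.
  At N: no left child.
  At N: go right to V.
    V is a leaf — visit V.
  Visit N.
At X: go right to T.
  At T: go left to J.
    At J: no left child.
    At J: go right to C.
      At C: no left child.
      At C: go right to L.
        At L: go left to W.
          At W: go left to B.
            B is a leaf — visit B.
          At W: go right to U.
            U is a leaf — visit U.
          Visit W.
        At L: go right to Z.
          At Z: no left child.
          At Z: go right to G.
            G is a leaf — visit G.
          Visit Z.
        Visit L.
      Visit C.
    Visit J.
  At T: go right to E.
    At E: go left to D.
      At D: go left to A.
        A is a leaf — visit A.
      At D: no right child.
      Visit D.
    At E: go right to R.
      R is a leaf — visit R.
    Visit E.
  Visit T.
Visit X.
Full post-order sequence: V, N, B, U, W, G, Z, L, C, J, A, D, R, E, T, X.

B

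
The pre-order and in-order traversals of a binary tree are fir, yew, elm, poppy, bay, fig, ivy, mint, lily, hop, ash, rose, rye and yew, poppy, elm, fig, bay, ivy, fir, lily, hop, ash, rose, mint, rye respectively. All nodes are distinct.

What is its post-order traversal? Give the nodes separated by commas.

The first element of pre-order is the root; it splits in-order into left and right subtrees.
Root fir: left subtree has 6 nodes {yew, poppy, elm, fig, bay, ivy}, right has 6 {lily, hop, ash, rose, mint, rye}.
  Root yew: left subtree has 0 nodes { }, right has 5 {poppy, elm, fig, bay, ivy}.
    Root elm: left subtree has 1 node {poppy}, right has 3 {fig, bay, ivy}.
      Root bay: left subtree has 1 node {fig}, right has 1 {ivy}.
  Root mint: left subtree has 4 nodes {lily, hop, ash, rose}, right has 1 {rye}.
    Root lily: left subtree has 0 nodes { }, right has 3 {hop, ash, rose}.
      Root hop: left subtree has 0 nodes { }, right has 2 {ash, rose}.
        Root ash: left subtree has 0 nodes { }, right has 1 {rose}.

poppy, fig, ivy, bay, elm, yew, rose, ash, hop, lily, rye, mint, fir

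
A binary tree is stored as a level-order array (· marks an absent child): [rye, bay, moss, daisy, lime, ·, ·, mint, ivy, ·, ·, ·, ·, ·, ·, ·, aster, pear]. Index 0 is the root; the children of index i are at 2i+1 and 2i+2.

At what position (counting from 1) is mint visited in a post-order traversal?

Post-order visits the left subtree, then the right subtree, then the node.
At rye: go left to bay.
  At bay: go left to daisy.
    At daisy: go left to mint.
      At mint: no left child.
      At mint: go right to aster.
        aster is a leaf — visit aster.
      Visit mint.
    At daisy: go right to ivy.
      At ivy: go left to pear.
        pear is a leaf — visit pear.
      At ivy: no right child.
      Visit ivy.
    Visit daisy.
  At bay: go right to lime.
    lime is a leaf — visit lime.
  Visit bay.
At rye: go right to moss.
  moss is a leaf — visit moss.
Visit rye.
Full post-order sequence: aster, mint, pear, ivy, daisy, lime, bay, moss, rye.

2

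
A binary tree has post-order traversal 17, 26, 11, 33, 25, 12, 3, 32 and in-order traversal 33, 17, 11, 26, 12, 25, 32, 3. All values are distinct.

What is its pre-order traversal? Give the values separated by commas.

32, 12, 33, 11, 17, 26, 25, 3

The last element of post-order is the root; it splits in-order into left and right subtrees.
Root 32: left subtree has 6 nodes {33, 17, 11, 26, 12, 25}, right has 1 {3}.
  Root 12: left subtree has 4 nodes {33, 17, 11, 26}, right has 1 {25}.
    Root 33: left subtree has 0 nodes { }, right has 3 {17, 11, 26}.
      Root 11: left subtree has 1 node {17}, right has 1 {26}.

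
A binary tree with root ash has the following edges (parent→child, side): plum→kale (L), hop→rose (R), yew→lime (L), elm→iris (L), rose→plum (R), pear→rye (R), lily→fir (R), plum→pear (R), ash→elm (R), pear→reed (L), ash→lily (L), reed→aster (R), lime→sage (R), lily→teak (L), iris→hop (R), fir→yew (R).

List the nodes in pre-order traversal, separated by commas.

ash, lily, teak, fir, yew, lime, sage, elm, iris, hop, rose, plum, kale, pear, reed, aster, rye

Pre-order visits the node, then its left subtree, then its right subtree.
Visit ash.
At ash: go left to lily.
  Visit lily.
  At lily: go left to teak.
    teak is a leaf — visit teak.
  At lily: go right to fir.
    Visit fir.
    At fir: no left child.
    At fir: go right to yew.
      Visit yew.
      At yew: go left to lime.
        Visit lime.
        At lime: no left child.
        At lime: go right to sage.
          sage is a leaf — visit sage.
      At yew: no right child.
At ash: go right to elm.
  Visit elm.
  At elm: go left to iris.
    Visit iris.
    At iris: no left child.
    At iris: go right to hop.
      Visit hop.
      At hop: no left child.
      At hop: go right to rose.
        Visit rose.
        At rose: no left child.
        At rose: go right to plum.
          Visit plum.
          At plum: go left to kale.
            kale is a leaf — visit kale.
          At plum: go right to pear.
            Visit pear.
            At pear: go left to reed.
              Visit reed.
              At reed: no left child.
              At reed: go right to aster.
                aster is a leaf — visit aster.
            At pear: go right to rye.
              rye is a leaf — visit rye.
  At elm: no right child.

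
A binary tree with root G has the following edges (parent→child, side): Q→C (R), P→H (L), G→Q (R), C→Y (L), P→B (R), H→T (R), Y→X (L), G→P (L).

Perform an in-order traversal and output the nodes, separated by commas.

H, T, P, B, G, Q, X, Y, C

In-order visits the left subtree, then the node, then the right subtree.
At G: go left to P.
  At P: go left to H.
    At H: no left child.
    Visit H.
    At H: go right to T.
      T is a leaf — visit T.
  Visit P.
  At P: go right to B.
    B is a leaf — visit B.
Visit G.
At G: go right to Q.
  At Q: no left child.
  Visit Q.
  At Q: go right to C.
    At C: go left to Y.
      At Y: go left to X.
        X is a leaf — visit X.
      Visit Y.
      At Y: no right child.
    Visit C.
    At C: no right child.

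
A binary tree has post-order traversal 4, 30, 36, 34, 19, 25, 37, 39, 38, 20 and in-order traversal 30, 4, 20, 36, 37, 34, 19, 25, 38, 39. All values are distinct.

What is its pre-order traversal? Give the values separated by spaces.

The last element of post-order is the root; it splits in-order into left and right subtrees.
Root 20: left subtree has 2 nodes {30, 4}, right has 7 {36, 37, 34, 19, 25, 38, 39}.
  Root 30: left subtree has 0 nodes { }, right has 1 {4}.
  Root 38: left subtree has 5 nodes {36, 37, 34, 19, 25}, right has 1 {39}.
    Root 37: left subtree has 1 node {36}, right has 3 {34, 19, 25}.
      Root 25: left subtree has 2 nodes {34, 19}, right has 0 { }.
        Root 19: left subtree has 1 node {34}, right has 0 { }.

20 30 4 38 37 36 25 19 34 39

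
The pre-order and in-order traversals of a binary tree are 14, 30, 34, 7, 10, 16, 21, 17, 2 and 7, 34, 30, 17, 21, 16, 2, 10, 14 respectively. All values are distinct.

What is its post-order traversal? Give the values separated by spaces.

7 34 17 21 2 16 10 30 14

The first element of pre-order is the root; it splits in-order into left and right subtrees.
Root 14: left subtree has 8 nodes {7, 34, 30, 17, 21, 16, 2, 10}, right has 0 { }.
  Root 30: left subtree has 2 nodes {7, 34}, right has 5 {17, 21, 16, 2, 10}.
    Root 34: left subtree has 1 node {7}, right has 0 { }.
    Root 10: left subtree has 4 nodes {17, 21, 16, 2}, right has 0 { }.
      Root 16: left subtree has 2 nodes {17, 21}, right has 1 {2}.
        Root 21: left subtree has 1 node {17}, right has 0 { }.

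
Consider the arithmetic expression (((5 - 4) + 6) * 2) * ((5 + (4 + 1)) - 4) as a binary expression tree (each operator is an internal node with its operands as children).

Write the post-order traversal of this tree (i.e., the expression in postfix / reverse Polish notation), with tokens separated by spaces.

Post-order on an expression tree gives postfix notation: for each operator, emit left operand, right operand, then the operator.

5 4 - 6 + 2 * 5 4 1 + + 4 - *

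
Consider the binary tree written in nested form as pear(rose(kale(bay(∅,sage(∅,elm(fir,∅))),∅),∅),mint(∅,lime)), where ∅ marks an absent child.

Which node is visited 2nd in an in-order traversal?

In-order visits the left subtree, then the node, then the right subtree.
At pear: go left to rose.
  At rose: go left to kale.
    At kale: go left to bay.
      At bay: no left child.
      Visit bay.
      At bay: go right to sage.
        At sage: no left child.
        Visit sage.
        At sage: go right to elm.
          At elm: go left to fir.
            fir is a leaf — visit fir.
          Visit elm.
          At elm: no right child.
    Visit kale.
    At kale: no right child.
  Visit rose.
  At rose: no right child.
Visit pear.
At pear: go right to mint.
  At mint: no left child.
  Visit mint.
  At mint: go right to lime.
    lime is a leaf — visit lime.
Full in-order sequence: bay, sage, fir, elm, kale, rose, pear, mint, lime.

sage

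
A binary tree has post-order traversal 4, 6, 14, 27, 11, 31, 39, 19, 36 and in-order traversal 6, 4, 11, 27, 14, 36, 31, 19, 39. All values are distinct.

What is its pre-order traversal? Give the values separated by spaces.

36 11 6 4 27 14 19 31 39

The last element of post-order is the root; it splits in-order into left and right subtrees.
Root 36: left subtree has 5 nodes {6, 4, 11, 27, 14}, right has 3 {31, 19, 39}.
  Root 11: left subtree has 2 nodes {6, 4}, right has 2 {27, 14}.
    Root 6: left subtree has 0 nodes { }, right has 1 {4}.
    Root 27: left subtree has 0 nodes { }, right has 1 {14}.
  Root 19: left subtree has 1 node {31}, right has 1 {39}.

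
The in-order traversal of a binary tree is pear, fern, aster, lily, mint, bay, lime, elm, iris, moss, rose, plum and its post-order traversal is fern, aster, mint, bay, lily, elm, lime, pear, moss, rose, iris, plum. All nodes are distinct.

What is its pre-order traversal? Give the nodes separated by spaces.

The last element of post-order is the root; it splits in-order into left and right subtrees.
Root plum: left subtree has 11 nodes {pear, fern, aster, lily, mint, bay, lime, elm, iris, moss, rose}, right has 0 { }.
  Root iris: left subtree has 8 nodes {pear, fern, aster, lily, mint, bay, lime, elm}, right has 2 {moss, rose}.
    Root pear: left subtree has 0 nodes { }, right has 7 {fern, aster, lily, mint, bay, lime, elm}.
      Root lime: left subtree has 5 nodes {fern, aster, lily, mint, bay}, right has 1 {elm}.
        Root lily: left subtree has 2 nodes {fern, aster}, right has 2 {mint, bay}.
          Root aster: left subtree has 1 node {fern}, right has 0 { }.
          Root bay: left subtree has 1 node {mint}, right has 0 { }.
    Root rose: left subtree has 1 node {moss}, right has 0 { }.

plum iris pear lime lily aster fern bay mint elm rose moss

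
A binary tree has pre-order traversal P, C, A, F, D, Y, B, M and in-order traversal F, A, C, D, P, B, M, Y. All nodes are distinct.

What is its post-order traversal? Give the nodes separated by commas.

The first element of pre-order is the root; it splits in-order into left and right subtrees.
Root P: left subtree has 4 nodes {F, A, C, D}, right has 3 {B, M, Y}.
  Root C: left subtree has 2 nodes {F, A}, right has 1 {D}.
    Root A: left subtree has 1 node {F}, right has 0 { }.
  Root Y: left subtree has 2 nodes {B, M}, right has 0 { }.
    Root B: left subtree has 0 nodes { }, right has 1 {M}.

F, A, D, C, M, B, Y, P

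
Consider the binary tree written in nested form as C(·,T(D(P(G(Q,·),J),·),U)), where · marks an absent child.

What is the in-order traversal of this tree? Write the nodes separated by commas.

C, Q, G, P, J, D, T, U

In-order visits the left subtree, then the node, then the right subtree.
At C: no left child.
Visit C.
At C: go right to T.
  At T: go left to D.
    At D: go left to P.
      At P: go left to G.
        At G: go left to Q.
          Q is a leaf — visit Q.
        Visit G.
        At G: no right child.
      Visit P.
      At P: go right to J.
        J is a leaf — visit J.
    Visit D.
    At D: no right child.
  Visit T.
  At T: go right to U.
    U is a leaf — visit U.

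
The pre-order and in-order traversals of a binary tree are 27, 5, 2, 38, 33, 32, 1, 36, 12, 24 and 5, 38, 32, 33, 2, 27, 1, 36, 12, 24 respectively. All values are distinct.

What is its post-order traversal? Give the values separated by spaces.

The first element of pre-order is the root; it splits in-order into left and right subtrees.
Root 27: left subtree has 5 nodes {5, 38, 32, 33, 2}, right has 4 {1, 36, 12, 24}.
  Root 5: left subtree has 0 nodes { }, right has 4 {38, 32, 33, 2}.
    Root 2: left subtree has 3 nodes {38, 32, 33}, right has 0 { }.
      Root 38: left subtree has 0 nodes { }, right has 2 {32, 33}.
        Root 33: left subtree has 1 node {32}, right has 0 { }.
  Root 1: left subtree has 0 nodes { }, right has 3 {36, 12, 24}.
    Root 36: left subtree has 0 nodes { }, right has 2 {12, 24}.
      Root 12: left subtree has 0 nodes { }, right has 1 {24}.

32 33 38 2 5 24 12 36 1 27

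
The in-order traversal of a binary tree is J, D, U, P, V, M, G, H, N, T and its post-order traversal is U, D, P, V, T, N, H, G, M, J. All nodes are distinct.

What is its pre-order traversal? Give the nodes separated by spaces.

The last element of post-order is the root; it splits in-order into left and right subtrees.
Root J: left subtree has 0 nodes { }, right has 9 {D, U, P, V, M, G, H, N, T}.
  Root M: left subtree has 4 nodes {D, U, P, V}, right has 4 {G, H, N, T}.
    Root V: left subtree has 3 nodes {D, U, P}, right has 0 { }.
      Root P: left subtree has 2 nodes {D, U}, right has 0 { }.
        Root D: left subtree has 0 nodes { }, right has 1 {U}.
    Root G: left subtree has 0 nodes { }, right has 3 {H, N, T}.
      Root H: left subtree has 0 nodes { }, right has 2 {N, T}.
        Root N: left subtree has 0 nodes { }, right has 1 {T}.

J M V P D U G H N T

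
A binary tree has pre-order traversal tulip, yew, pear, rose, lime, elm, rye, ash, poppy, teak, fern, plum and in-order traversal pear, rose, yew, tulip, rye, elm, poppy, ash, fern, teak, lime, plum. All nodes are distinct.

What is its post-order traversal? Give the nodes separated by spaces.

rose pear yew rye poppy fern teak ash elm plum lime tulip

The first element of pre-order is the root; it splits in-order into left and right subtrees.
Root tulip: left subtree has 3 nodes {pear, rose, yew}, right has 8 {rye, elm, poppy, ash, fern, teak, lime, plum}.
  Root yew: left subtree has 2 nodes {pear, rose}, right has 0 { }.
    Root pear: left subtree has 0 nodes { }, right has 1 {rose}.
  Root lime: left subtree has 6 nodes {rye, elm, poppy, ash, fern, teak}, right has 1 {plum}.
    Root elm: left subtree has 1 node {rye}, right has 4 {poppy, ash, fern, teak}.
      Root ash: left subtree has 1 node {poppy}, right has 2 {fern, teak}.
        Root teak: left subtree has 1 node {fern}, right has 0 { }.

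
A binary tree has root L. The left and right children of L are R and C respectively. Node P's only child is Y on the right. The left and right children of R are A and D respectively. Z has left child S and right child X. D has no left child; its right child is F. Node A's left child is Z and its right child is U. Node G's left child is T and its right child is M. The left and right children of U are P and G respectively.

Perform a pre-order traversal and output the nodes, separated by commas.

Pre-order visits the node, then its left subtree, then its right subtree.
Visit L.
At L: go left to R.
  Visit R.
  At R: go left to A.
    Visit A.
    At A: go left to Z.
      Visit Z.
      At Z: go left to S.
        S is a leaf — visit S.
      At Z: go right to X.
        X is a leaf — visit X.
    At A: go right to U.
      Visit U.
      At U: go left to P.
        Visit P.
        At P: no left child.
        At P: go right to Y.
          Y is a leaf — visit Y.
      At U: go right to G.
        Visit G.
        At G: go left to T.
          T is a leaf — visit T.
        At G: go right to M.
          M is a leaf — visit M.
  At R: go right to D.
    Visit D.
    At D: no left child.
    At D: go right to F.
      F is a leaf — visit F.
At L: go right to C.
  C is a leaf — visit C.

L, R, A, Z, S, X, U, P, Y, G, T, M, D, F, C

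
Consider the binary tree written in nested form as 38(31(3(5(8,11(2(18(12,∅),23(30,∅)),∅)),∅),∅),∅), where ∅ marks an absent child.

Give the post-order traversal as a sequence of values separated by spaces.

Post-order visits the left subtree, then the right subtree, then the node.
At 38: go left to 31.
  At 31: go left to 3.
    At 3: go left to 5.
      At 5: go left to 8.
        8 is a leaf — visit 8.
      At 5: go right to 11.
        At 11: go left to 2.
          At 2: go left to 18.
            At 18: go left to 12.
              12 is a leaf — visit 12.
            At 18: no right child.
            Visit 18.
          At 2: go right to 23.
            At 23: go left to 30.
              30 is a leaf — visit 30.
            At 23: no right child.
            Visit 23.
          Visit 2.
        At 11: no right child.
        Visit 11.
      Visit 5.
    At 3: no right child.
    Visit 3.
  At 31: no right child.
  Visit 31.
At 38: no right child.
Visit 38.

8 12 18 30 23 2 11 5 3 31 38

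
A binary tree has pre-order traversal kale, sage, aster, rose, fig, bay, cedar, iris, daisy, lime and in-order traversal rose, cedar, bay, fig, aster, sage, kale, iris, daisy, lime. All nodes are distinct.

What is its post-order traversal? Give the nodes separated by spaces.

The first element of pre-order is the root; it splits in-order into left and right subtrees.
Root kale: left subtree has 6 nodes {rose, cedar, bay, fig, aster, sage}, right has 3 {iris, daisy, lime}.
  Root sage: left subtree has 5 nodes {rose, cedar, bay, fig, aster}, right has 0 { }.
    Root aster: left subtree has 4 nodes {rose, cedar, bay, fig}, right has 0 { }.
      Root rose: left subtree has 0 nodes { }, right has 3 {cedar, bay, fig}.
        Root fig: left subtree has 2 nodes {cedar, bay}, right has 0 { }.
          Root bay: left subtree has 1 node {cedar}, right has 0 { }.
  Root iris: left subtree has 0 nodes { }, right has 2 {daisy, lime}.
    Root daisy: left subtree has 0 nodes { }, right has 1 {lime}.

cedar bay fig rose aster sage lime daisy iris kale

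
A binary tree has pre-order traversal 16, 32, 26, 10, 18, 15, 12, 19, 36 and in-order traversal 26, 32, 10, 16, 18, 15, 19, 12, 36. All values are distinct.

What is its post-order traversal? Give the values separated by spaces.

The first element of pre-order is the root; it splits in-order into left and right subtrees.
Root 16: left subtree has 3 nodes {26, 32, 10}, right has 5 {18, 15, 19, 12, 36}.
  Root 32: left subtree has 1 node {26}, right has 1 {10}.
  Root 18: left subtree has 0 nodes { }, right has 4 {15, 19, 12, 36}.
    Root 15: left subtree has 0 nodes { }, right has 3 {19, 12, 36}.
      Root 12: left subtree has 1 node {19}, right has 1 {36}.

26 10 32 19 36 12 15 18 16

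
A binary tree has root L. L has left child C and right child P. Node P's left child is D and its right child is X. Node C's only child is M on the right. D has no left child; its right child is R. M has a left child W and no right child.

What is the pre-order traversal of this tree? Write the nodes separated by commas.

Pre-order visits the node, then its left subtree, then its right subtree.
Visit L.
At L: go left to C.
  Visit C.
  At C: no left child.
  At C: go right to M.
    Visit M.
    At M: go left to W.
      W is a leaf — visit W.
    At M: no right child.
At L: go right to P.
  Visit P.
  At P: go left to D.
    Visit D.
    At D: no left child.
    At D: go right to R.
      R is a leaf — visit R.
  At P: go right to X.
    X is a leaf — visit X.

L, C, M, W, P, D, R, X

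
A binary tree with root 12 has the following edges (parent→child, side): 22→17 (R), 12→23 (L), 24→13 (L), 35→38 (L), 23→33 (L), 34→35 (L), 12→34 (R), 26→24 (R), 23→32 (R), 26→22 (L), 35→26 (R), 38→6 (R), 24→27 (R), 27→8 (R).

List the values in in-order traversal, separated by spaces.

In-order visits the left subtree, then the node, then the right subtree.
At 12: go left to 23.
  At 23: go left to 33.
    33 is a leaf — visit 33.
  Visit 23.
  At 23: go right to 32.
    32 is a leaf — visit 32.
Visit 12.
At 12: go right to 34.
  At 34: go left to 35.
    At 35: go left to 38.
      At 38: no left child.
      Visit 38.
      At 38: go right to 6.
        6 is a leaf — visit 6.
    Visit 35.
    At 35: go right to 26.
      At 26: go left to 22.
        At 22: no left child.
        Visit 22.
        At 22: go right to 17.
          17 is a leaf — visit 17.
      Visit 26.
      At 26: go right to 24.
        At 24: go left to 13.
          13 is a leaf — visit 13.
        Visit 24.
        At 24: go right to 27.
          At 27: no left child.
          Visit 27.
          At 27: go right to 8.
            8 is a leaf — visit 8.
  Visit 34.
  At 34: no right child.

33 23 32 12 38 6 35 22 17 26 13 24 27 8 34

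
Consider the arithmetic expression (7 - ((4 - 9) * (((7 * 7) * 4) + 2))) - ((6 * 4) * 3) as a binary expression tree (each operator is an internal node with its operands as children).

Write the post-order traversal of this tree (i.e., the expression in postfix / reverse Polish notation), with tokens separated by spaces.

7 4 9 - 7 7 * 4 * 2 + * - 6 4 * 3 * -

Post-order on an expression tree gives postfix notation: for each operator, emit left operand, right operand, then the operator.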